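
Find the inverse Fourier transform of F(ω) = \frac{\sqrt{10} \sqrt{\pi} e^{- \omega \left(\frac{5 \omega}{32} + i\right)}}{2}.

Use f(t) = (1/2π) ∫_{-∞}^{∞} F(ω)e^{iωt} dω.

f(t) = 2 e^{- \frac{8 \left(t - 1\right)^{2}}{5}}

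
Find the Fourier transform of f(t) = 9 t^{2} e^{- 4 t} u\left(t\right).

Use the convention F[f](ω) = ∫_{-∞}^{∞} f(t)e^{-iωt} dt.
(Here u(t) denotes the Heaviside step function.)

F(ω) = \frac{18}{\left(i \omega + 4\right)^{3}}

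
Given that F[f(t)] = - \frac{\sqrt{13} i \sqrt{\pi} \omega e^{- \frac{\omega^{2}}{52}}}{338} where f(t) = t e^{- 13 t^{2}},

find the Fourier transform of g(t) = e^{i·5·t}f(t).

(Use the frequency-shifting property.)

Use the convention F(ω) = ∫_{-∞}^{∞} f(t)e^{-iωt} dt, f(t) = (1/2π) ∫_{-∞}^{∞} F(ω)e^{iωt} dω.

F[g](ω) = \frac{\sqrt{13} i \sqrt{\pi} \left(5 - \omega\right) e^{- \frac{\left(\omega - 5\right)^{2}}{52}}}{338}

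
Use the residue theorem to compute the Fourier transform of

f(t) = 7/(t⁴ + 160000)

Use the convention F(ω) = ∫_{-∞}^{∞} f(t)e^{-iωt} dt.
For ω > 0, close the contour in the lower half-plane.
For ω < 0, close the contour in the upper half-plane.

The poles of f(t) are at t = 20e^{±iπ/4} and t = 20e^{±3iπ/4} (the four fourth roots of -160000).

Let g(z) = f(z)e^{-iωz}; for large |z| the factor e^{-iωz} decays in the lower half-plane when ω > 0 and in the upper half-plane when ω < 0.

Case ω > 0 (lower half-plane, clockwise contour ⇒ F(ω) = -2πi·ΣRes):
  Res_{z = - 10 \sqrt{2} - 10 \sqrt{2} i} g(z) = \frac{7 \sqrt{2} i \left(1 - i\right) e^{10 \sqrt{2} \omega \left(-1 + i\right)}}{64000}
  Res_{z = 10 \sqrt{2} - 10 \sqrt{2} i} g(z) = \frac{7 \sqrt{2} i \left(1 + i\right) e^{- 10 \sqrt{2} \omega \left(1 + i\right)}}{64000}
  F(ω) = -2πi·ΣRes = \frac{7 \sqrt{2} \pi \left(1 - i\right) \left(e^{20 \sqrt{2} i \omega} + i\right) e^{- 10 \sqrt{2} \omega \left(1 + i\right)}}{32000} = \frac{7 \pi e^{- 10 \sqrt{2} \omega} \sin{\left(10 \sqrt{2} \omega + \frac{\pi}{4} \right)}}{8000}

Case ω < 0 (upper half-plane, counterclockwise contour ⇒ F(ω) = +2πi·ΣRes):
  Res_{z = 10 \sqrt{2} + 10 \sqrt{2} i} g(z) = \frac{7 \sqrt{2} i \left(-1 + i\right) e^{10 \sqrt{2} \omega \left(1 - i\right)}}{64000}
  Res_{z = - 10 \sqrt{2} + 10 \sqrt{2} i} g(z) = \frac{7 \sqrt{2} \left(1 - i\right) e^{10 \sqrt{2} \omega \left(1 + i\right)}}{64000}
  F(ω) = 2πi·ΣRes = - \frac{7 \sqrt{2} i \pi \left(i \left(1 - i\right) e^{10 \sqrt{2} \omega \left(1 - i\right)} - \left(1 - i\right) e^{10 \sqrt{2} \omega \left(1 + i\right)}\right)}{32000} = \frac{7 \pi e^{10 \sqrt{2} \omega} \cos{\left(10 \sqrt{2} \omega + \frac{\pi}{4} \right)}}{8000}

Both cases combine into a single formula in |ω|:

F(ω) = \frac{7 \pi e^{- 10 \sqrt{2} \left|{\omega}\right|} \sin{\left(10 \sqrt{2} \left|{\omega}\right| + \frac{\pi}{4} \right)}}{8000}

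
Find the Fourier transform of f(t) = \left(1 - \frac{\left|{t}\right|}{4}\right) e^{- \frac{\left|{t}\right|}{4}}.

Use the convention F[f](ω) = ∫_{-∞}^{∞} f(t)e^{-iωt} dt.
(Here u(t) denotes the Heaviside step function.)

F(ω) = \frac{256 \omega^{2}}{\left(16 \omega^{2} + 1\right)^{2}}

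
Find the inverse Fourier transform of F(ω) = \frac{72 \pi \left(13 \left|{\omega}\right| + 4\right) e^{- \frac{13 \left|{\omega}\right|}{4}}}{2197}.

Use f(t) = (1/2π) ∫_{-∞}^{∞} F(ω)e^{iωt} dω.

f(t) = \frac{9}{\left(t^{2} + \frac{169}{16}\right)^{2}}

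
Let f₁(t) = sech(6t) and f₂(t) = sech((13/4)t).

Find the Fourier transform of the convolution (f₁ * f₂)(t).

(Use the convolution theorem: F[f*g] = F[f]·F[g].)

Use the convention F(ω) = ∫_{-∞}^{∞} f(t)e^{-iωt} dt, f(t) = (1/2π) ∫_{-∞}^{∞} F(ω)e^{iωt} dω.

F[f₁*f₂](ω) = \frac{2 \pi^{2}}{39 \cosh{\left(\frac{\pi \omega}{12} \right)} \cosh{\left(\frac{2 \pi \omega}{13} \right)}}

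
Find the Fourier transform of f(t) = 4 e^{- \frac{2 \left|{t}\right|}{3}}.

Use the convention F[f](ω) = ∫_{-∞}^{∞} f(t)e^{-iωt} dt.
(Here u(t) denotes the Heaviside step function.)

F(ω) = \frac{48}{9 \omega^{2} + 4}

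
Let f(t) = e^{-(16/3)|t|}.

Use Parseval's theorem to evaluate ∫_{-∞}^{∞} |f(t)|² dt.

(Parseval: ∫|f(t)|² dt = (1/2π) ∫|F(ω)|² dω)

∫|f(t)|² dt = \frac{3}{16}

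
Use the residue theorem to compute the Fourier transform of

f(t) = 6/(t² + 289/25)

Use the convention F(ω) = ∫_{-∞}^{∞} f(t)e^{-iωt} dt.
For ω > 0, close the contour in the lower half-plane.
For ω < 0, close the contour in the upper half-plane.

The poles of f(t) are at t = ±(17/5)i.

Let g(z) = f(z)e^{-iωz}; for large |z| the factor e^{-iωz} decays in the lower half-plane when ω > 0 and in the upper half-plane when ω < 0.

Case ω > 0 (lower half-plane, clockwise contour ⇒ F(ω) = -2πi·ΣRes):
  Res_{z = - \frac{17 i}{5}} g(z) = \frac{15 i e^{- \frac{17 \omega}{5}}}{17}
  F(ω) = -2πi·ΣRes = \frac{30 \pi e^{- \frac{17 \omega}{5}}}{17}

Case ω < 0 (upper half-plane, counterclockwise contour ⇒ F(ω) = +2πi·ΣRes):
  Res_{z = \frac{17 i}{5}} g(z) = - \frac{15 i e^{\frac{17 \omega}{5}}}{17}
  F(ω) = 2πi·ΣRes = \frac{30 \pi e^{\frac{17 \omega}{5}}}{17}

Both cases combine into a single formula in |ω|:

F(ω) = \frac{30 \pi e^{- \frac{17 \left|{\omega}\right|}{5}}}{17}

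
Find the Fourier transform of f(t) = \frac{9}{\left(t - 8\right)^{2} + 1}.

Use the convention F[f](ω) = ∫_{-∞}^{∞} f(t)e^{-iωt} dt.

F(ω) = 9 \pi e^{- 8 i \omega - \left|{\omega}\right|}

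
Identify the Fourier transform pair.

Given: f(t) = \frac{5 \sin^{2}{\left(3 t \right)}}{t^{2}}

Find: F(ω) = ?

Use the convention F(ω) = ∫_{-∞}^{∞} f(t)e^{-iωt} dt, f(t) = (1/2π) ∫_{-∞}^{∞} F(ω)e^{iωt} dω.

F(ω) = \begin{cases} \frac{5 \pi \left(6 - \left|{\omega}\right|\right)}{2} & \text{for}\: \omega > -6 \wedge \omega < 6 \\0 & \text{otherwise} \end{cases}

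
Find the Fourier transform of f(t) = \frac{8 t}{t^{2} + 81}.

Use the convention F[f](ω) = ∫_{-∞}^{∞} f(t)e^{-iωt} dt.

F(ω) = - 8 i \pi e^{- 9 \left|{\omega}\right|} \operatorname{sign}{\left(\omega \right)}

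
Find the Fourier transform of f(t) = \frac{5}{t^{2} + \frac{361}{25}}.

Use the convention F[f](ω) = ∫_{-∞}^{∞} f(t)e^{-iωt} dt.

F(ω) = \frac{25 \pi e^{- \frac{19 \left|{\omega}\right|}{5}}}{19}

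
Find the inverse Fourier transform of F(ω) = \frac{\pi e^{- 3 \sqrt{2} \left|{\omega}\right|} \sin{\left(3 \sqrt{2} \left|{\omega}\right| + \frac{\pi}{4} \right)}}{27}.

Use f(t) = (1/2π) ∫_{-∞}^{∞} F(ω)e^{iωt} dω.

f(t) = \frac{8}{t^{4} + 1296}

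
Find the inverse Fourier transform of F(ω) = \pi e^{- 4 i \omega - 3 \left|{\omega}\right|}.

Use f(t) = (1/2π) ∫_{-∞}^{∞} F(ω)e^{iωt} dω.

f(t) = \frac{3}{\left(t - 4\right)^{2} + 9}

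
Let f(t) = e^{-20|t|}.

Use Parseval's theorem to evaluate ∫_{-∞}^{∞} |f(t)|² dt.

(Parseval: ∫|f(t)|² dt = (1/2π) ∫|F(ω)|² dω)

∫|f(t)|² dt = \frac{1}{20}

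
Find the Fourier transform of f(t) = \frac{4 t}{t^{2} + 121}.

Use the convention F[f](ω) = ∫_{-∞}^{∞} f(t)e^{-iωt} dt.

F(ω) = - 4 i \pi e^{- 11 \left|{\omega}\right|} \operatorname{sign}{\left(\omega \right)}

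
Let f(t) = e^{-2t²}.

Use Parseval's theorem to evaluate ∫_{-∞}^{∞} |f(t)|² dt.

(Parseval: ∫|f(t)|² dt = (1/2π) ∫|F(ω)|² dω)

∫|f(t)|² dt = \frac{\sqrt{\pi}}{2}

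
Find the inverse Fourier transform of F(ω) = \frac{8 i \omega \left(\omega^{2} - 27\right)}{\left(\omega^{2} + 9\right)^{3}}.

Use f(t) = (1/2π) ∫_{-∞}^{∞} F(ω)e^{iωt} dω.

f(t) = 2 t e^{- 3 \left|{t}\right|} \left|{t}\right|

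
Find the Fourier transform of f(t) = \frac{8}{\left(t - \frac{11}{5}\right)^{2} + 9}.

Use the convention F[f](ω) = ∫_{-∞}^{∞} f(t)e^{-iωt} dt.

F(ω) = \frac{8 \pi e^{- \frac{11 i \omega}{5} - 3 \left|{\omega}\right|}}{3}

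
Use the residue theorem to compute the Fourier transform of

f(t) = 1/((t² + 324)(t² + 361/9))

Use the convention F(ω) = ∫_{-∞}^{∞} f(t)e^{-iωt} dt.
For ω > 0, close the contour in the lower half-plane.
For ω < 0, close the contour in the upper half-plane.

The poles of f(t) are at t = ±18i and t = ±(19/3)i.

Let g(z) = f(z)e^{-iωz}; for large |z| the factor e^{-iωz} decays in the lower half-plane when ω > 0 and in the upper half-plane when ω < 0.

Case ω > 0 (lower half-plane, clockwise contour ⇒ F(ω) = -2πi·ΣRes):
  Res_{z = - 18 i} g(z) = - \frac{i e^{- 18 \omega}}{10220}
  Res_{z = - \frac{19 i}{3}} g(z) = \frac{27 i e^{- \frac{19 \omega}{3}}}{97090}
  F(ω) = -2πi·ΣRes = - \frac{\pi e^{- 18 \omega}}{5110} + \frac{27 \pi e^{- \frac{19 \omega}{3}}}{48545}

Case ω < 0 (upper half-plane, counterclockwise contour ⇒ F(ω) = +2πi·ΣRes):
  Res_{z = 18 i} g(z) = \frac{i e^{18 \omega}}{10220}
  Res_{z = \frac{19 i}{3}} g(z) = - \frac{27 i e^{\frac{19 \omega}{3}}}{97090}
  F(ω) = 2πi·ΣRes = \frac{\pi \left(54 e^{\frac{19 \omega}{3}} - 19 e^{18 \omega}\right)}{97090}

Both cases combine into a single formula in |ω|:

F(ω) = - \frac{\pi e^{- 18 \left|{\omega}\right|}}{5110} + \frac{27 \pi e^{- \frac{19 \left|{\omega}\right|}{3}}}{48545}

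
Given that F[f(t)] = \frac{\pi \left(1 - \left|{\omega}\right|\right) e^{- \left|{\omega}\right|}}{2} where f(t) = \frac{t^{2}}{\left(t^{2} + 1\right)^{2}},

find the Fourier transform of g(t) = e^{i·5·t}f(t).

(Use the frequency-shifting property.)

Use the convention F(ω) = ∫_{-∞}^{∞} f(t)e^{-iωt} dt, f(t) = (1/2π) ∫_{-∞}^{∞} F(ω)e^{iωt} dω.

F[g](ω) = \frac{\pi \left(1 - \left|{\omega - 5}\right|\right) e^{- \left|{\omega - 5}\right|}}{2}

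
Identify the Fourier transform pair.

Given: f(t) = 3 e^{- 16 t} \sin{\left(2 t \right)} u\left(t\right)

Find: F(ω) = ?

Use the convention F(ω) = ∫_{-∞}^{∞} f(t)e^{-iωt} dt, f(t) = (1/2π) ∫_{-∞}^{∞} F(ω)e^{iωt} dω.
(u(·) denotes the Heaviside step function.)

F(ω) = \frac{6}{\left(i \omega + 16\right)^{2} + 4}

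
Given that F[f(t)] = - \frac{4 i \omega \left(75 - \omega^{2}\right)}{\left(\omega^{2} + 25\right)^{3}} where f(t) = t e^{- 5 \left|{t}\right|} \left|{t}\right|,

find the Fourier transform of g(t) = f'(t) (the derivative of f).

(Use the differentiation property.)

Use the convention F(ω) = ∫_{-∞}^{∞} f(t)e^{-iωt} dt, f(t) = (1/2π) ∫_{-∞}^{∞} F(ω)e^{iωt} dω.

F[g](ω) = \frac{4 \omega^{2} \left(75 - \omega^{2}\right)}{\left(\omega^{2} + 25\right)^{3}}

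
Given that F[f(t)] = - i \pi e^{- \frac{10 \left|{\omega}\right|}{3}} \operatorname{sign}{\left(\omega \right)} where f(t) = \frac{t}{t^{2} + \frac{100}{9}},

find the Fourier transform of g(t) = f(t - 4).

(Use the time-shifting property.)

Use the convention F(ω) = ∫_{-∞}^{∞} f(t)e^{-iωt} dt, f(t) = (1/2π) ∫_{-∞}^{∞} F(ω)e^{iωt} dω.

F[g](ω) = - i \pi e^{- 4 i \omega} e^{- \frac{10 \left|{\omega}\right|}{3}} \operatorname{sign}{\left(\omega \right)}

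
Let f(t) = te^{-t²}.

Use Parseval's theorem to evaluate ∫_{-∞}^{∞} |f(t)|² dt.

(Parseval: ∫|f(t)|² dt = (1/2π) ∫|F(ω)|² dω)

∫|f(t)|² dt = \frac{\sqrt{2} \sqrt{\pi}}{8}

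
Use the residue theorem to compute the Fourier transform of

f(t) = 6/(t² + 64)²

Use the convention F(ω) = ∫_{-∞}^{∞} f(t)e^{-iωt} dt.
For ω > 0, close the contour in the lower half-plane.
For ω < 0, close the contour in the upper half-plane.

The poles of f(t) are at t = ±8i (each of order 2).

Let g(z) = f(z)e^{-iωz}; for large |z| the factor e^{-iωz} decays in the lower half-plane when ω > 0 and in the upper half-plane when ω < 0.

Case ω > 0 (lower half-plane, clockwise contour ⇒ F(ω) = -2πi·ΣRes):
  Res_{z = - 8 i} g(z) = \frac{3 i \left(8 \omega + 1\right) e^{- 8 \omega}}{1024} (pole of order 2)
  F(ω) = -2πi·ΣRes = \frac{3 \pi \left(8 \omega + 1\right) e^{- 8 \omega}}{512}

Case ω < 0 (upper half-plane, counterclockwise contour ⇒ F(ω) = +2πi·ΣRes):
  Res_{z = 8 i} g(z) = \frac{3 i \left(8 \omega - 1\right) e^{8 \omega}}{1024} (pole of order 2)
  F(ω) = 2πi·ΣRes = \frac{3 \pi \left(1 - 8 \omega\right) e^{8 \omega}}{512}

Both cases combine into a single formula in |ω|:

F(ω) = \frac{3 \pi \left(8 \left|{\omega}\right| + 1\right) e^{- 8 \left|{\omega}\right|}}{512}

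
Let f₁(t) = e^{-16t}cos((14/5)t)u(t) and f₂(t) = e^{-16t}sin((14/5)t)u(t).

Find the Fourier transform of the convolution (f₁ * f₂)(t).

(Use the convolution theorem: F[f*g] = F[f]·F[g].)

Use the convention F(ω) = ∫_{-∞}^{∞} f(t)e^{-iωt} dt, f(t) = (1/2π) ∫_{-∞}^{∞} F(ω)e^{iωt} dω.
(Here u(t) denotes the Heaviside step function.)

F[f₁*f₂](ω) = \frac{1750 \left(i \omega + 16\right)}{\left(25 \left(i \omega + 16\right)^{2} + 196\right)^{2}}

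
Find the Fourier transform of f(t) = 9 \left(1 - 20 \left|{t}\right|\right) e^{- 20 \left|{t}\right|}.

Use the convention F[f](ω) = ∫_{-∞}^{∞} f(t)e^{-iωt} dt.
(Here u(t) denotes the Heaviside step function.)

F(ω) = \frac{720 \omega^{2}}{\left(\omega^{2} + 400\right)^{2}}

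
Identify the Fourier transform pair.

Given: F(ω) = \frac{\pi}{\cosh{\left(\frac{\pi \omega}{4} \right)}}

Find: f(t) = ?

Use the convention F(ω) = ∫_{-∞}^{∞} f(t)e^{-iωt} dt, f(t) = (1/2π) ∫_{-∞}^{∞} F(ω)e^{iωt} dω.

f(t) = \frac{2}{\cosh{\left(2 t \right)}}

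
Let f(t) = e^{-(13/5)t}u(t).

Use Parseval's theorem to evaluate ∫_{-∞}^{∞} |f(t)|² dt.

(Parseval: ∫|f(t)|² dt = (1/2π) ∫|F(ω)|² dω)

∫|f(t)|² dt = \frac{5}{26}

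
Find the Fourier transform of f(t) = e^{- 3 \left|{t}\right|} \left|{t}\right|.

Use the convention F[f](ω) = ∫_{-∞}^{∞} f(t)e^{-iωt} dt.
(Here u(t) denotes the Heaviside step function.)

F(ω) = \frac{2 \left(9 - \omega^{2}\right)}{\left(\omega^{2} + 9\right)^{2}}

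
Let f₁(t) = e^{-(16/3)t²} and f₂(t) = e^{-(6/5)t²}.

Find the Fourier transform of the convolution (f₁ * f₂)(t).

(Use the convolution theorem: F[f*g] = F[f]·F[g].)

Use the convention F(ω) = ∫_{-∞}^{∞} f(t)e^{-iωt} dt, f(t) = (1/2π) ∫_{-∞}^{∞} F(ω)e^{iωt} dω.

F[f₁*f₂](ω) = \frac{\sqrt{10} \pi e^{- \frac{49 \omega^{2}}{192}}}{8}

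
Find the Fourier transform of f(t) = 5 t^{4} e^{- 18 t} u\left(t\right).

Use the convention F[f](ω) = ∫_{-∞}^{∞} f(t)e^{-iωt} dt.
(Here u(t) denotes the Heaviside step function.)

F(ω) = \frac{120}{\left(i \omega + 18\right)^{5}}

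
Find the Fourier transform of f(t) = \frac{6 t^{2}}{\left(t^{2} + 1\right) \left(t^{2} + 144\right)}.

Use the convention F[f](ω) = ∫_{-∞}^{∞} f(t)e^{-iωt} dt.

F(ω) = \frac{6 \pi \left(12 - e^{11 \left|{\omega}\right|}\right) e^{- 12 \left|{\omega}\right|}}{143}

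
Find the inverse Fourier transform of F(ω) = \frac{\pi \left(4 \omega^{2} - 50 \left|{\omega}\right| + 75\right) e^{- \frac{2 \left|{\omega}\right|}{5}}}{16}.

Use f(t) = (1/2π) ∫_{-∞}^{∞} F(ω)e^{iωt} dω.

f(t) = \frac{5 t^{4}}{\left(t^{2} + \frac{4}{25}\right)^{3}}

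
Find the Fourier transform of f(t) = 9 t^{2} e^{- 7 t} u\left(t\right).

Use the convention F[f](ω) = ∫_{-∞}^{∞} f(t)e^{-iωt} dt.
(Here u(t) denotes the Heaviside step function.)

F(ω) = \frac{18}{\left(i \omega + 7\right)^{3}}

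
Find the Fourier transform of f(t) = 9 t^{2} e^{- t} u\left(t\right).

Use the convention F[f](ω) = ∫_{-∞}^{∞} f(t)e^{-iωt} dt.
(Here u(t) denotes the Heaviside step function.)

F(ω) = \frac{18}{\left(i \omega + 1\right)^{3}}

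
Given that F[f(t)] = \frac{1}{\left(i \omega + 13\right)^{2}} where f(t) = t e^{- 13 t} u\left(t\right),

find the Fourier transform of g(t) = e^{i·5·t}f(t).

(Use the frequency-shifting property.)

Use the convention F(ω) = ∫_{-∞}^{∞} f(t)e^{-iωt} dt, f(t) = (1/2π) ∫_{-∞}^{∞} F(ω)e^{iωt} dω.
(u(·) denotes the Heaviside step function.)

F[g](ω) = \frac{1}{\left(i \left(\omega - 5\right) + 13\right)^{2}}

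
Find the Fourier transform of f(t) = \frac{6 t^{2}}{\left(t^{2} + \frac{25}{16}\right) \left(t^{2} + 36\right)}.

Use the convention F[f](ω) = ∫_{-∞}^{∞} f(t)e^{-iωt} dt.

F(ω) = \frac{576 \pi e^{- 6 \left|{\omega}\right|}}{551} - \frac{120 \pi e^{- \frac{5 \left|{\omega}\right|}{4}}}{551}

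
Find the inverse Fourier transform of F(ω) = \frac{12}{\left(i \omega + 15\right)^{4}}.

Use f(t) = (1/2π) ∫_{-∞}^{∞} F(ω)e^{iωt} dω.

f(t) = 2 t^{3} e^{- 15 t} u\left(t\right)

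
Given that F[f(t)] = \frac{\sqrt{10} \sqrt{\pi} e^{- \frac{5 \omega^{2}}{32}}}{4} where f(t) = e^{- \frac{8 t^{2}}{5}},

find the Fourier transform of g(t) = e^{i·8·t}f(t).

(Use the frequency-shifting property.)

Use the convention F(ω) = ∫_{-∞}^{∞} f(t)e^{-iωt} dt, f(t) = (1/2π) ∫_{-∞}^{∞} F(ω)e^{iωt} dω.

F[g](ω) = \frac{\sqrt{10} \sqrt{\pi} e^{- \frac{5 \left(\omega - 8\right)^{2}}{32}}}{4}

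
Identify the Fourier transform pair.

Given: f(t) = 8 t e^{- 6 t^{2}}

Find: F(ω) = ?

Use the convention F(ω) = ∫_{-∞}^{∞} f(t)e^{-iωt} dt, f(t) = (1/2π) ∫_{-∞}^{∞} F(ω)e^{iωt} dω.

F(ω) = - \frac{\sqrt{6} i \sqrt{\pi} \omega e^{- \frac{\omega^{2}}{24}}}{9}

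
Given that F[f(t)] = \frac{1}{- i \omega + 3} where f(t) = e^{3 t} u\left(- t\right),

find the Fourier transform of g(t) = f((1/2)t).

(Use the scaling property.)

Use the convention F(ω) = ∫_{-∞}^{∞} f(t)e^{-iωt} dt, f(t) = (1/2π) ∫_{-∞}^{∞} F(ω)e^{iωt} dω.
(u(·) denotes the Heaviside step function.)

F[g](ω) = - \frac{2}{2 i \omega - 3}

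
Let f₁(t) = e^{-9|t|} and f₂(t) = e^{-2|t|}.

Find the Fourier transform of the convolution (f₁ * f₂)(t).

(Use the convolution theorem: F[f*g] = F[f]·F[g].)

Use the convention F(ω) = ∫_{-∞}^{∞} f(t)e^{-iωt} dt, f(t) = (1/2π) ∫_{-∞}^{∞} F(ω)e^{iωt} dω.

F[f₁*f₂](ω) = \frac{72}{\left(\omega^{2} + 4\right) \left(\omega^{2} + 81\right)}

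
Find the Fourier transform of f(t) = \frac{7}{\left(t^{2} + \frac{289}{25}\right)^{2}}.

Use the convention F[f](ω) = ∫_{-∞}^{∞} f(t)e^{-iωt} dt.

F(ω) = \frac{175 \pi \left(17 \left|{\omega}\right| + 5\right) e^{- \frac{17 \left|{\omega}\right|}{5}}}{9826}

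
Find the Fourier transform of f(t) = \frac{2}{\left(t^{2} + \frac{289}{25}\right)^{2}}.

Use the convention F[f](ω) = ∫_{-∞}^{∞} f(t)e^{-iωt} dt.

F(ω) = \frac{25 \pi \left(17 \left|{\omega}\right| + 5\right) e^{- \frac{17 \left|{\omega}\right|}{5}}}{4913}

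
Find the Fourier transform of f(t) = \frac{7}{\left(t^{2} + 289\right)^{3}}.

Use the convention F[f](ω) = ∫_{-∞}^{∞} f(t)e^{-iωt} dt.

F(ω) = \frac{7 \pi \left(289 \omega^{2} + 51 \left|{\omega}\right| + 3\right) e^{- 17 \left|{\omega}\right|}}{11358856}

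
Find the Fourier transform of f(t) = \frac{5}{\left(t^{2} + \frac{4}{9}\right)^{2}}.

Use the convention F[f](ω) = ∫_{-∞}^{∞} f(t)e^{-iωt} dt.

F(ω) = \frac{45 \pi \left(2 \left|{\omega}\right| + 3\right) e^{- \frac{2 \left|{\omega}\right|}{3}}}{16}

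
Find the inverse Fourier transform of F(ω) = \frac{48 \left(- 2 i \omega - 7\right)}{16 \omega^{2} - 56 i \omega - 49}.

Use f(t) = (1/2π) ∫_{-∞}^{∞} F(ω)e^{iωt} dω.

f(t) = 6 \left(\frac{7 t}{4} + 1\right) e^{- \frac{7 t}{4}} u\left(t\right)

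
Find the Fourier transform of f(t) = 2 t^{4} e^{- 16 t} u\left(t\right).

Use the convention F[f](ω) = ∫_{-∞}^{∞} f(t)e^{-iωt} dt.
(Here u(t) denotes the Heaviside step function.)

F(ω) = \frac{48}{\left(i \omega + 16\right)^{5}}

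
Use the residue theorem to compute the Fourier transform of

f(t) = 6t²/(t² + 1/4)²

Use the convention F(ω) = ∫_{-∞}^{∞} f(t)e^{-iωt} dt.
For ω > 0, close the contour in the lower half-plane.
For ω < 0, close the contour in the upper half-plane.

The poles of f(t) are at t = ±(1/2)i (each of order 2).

Let g(z) = f(z)e^{-iωz}; for large |z| the factor e^{-iωz} decays in the lower half-plane when ω > 0 and in the upper half-plane when ω < 0.

Case ω > 0 (lower half-plane, clockwise contour ⇒ F(ω) = -2πi·ΣRes):
  Res_{z = - \frac{i}{2}} g(z) = \frac{3 i \left(2 - \omega\right) e^{- \frac{\omega}{2}}}{2} (pole of order 2)
  F(ω) = -2πi·ΣRes = 3 \pi \left(2 - \omega\right) e^{- \frac{\omega}{2}}

Case ω < 0 (upper half-plane, counterclockwise contour ⇒ F(ω) = +2πi·ΣRes):
  Res_{z = \frac{i}{2}} g(z) = \frac{3 i \left(- \omega - 2\right) e^{\frac{\omega}{2}}}{2} (pole of order 2)
  F(ω) = 2πi·ΣRes = 3 \pi \left(\omega + 2\right) e^{\frac{\omega}{2}}

Both cases combine into a single formula in |ω|:

F(ω) = 3 \pi \left(2 - \left|{\omega}\right|\right) e^{- \frac{\left|{\omega}\right|}{2}}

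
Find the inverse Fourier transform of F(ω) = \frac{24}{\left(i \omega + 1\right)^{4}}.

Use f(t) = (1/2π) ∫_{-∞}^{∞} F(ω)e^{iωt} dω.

f(t) = 4 t^{3} e^{- t} u\left(t\right)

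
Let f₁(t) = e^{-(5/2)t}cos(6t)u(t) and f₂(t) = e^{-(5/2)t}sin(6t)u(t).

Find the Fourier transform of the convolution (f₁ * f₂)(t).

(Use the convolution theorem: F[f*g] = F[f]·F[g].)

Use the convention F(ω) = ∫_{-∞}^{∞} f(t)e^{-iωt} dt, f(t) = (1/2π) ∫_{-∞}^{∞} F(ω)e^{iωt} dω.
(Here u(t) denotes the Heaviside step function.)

F[f₁*f₂](ω) = \frac{48 \left(2 i \omega + 5\right)}{\left(\left(2 i \omega + 5\right)^{2} + 144\right)^{2}}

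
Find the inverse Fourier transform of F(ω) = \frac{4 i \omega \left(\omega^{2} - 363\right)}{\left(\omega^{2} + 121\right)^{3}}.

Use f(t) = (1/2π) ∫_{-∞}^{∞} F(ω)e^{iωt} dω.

f(t) = t e^{- 11 \left|{t}\right|} \left|{t}\right|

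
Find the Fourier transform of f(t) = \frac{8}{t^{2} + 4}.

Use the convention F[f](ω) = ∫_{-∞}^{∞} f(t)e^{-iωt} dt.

F(ω) = 4 \pi e^{- 2 \left|{\omega}\right|}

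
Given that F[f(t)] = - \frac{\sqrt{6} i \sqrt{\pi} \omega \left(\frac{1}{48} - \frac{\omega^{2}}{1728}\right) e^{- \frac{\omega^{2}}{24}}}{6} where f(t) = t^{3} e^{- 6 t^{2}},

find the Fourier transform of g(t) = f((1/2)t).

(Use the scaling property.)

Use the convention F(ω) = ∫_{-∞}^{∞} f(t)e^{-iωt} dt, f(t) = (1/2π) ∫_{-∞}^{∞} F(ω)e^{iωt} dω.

F[g](ω) = \frac{\sqrt{6} i \sqrt{\pi} \omega \left(\omega^{2} - 9\right) e^{- \frac{\omega^{2}}{6}}}{648}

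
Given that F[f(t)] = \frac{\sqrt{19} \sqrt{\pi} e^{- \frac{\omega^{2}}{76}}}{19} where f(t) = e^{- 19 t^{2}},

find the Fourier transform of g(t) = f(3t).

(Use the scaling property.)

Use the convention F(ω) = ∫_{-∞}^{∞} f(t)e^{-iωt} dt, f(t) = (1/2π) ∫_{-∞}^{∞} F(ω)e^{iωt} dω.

F[g](ω) = \frac{\sqrt{19} \sqrt{\pi} e^{- \frac{\omega^{2}}{684}}}{57}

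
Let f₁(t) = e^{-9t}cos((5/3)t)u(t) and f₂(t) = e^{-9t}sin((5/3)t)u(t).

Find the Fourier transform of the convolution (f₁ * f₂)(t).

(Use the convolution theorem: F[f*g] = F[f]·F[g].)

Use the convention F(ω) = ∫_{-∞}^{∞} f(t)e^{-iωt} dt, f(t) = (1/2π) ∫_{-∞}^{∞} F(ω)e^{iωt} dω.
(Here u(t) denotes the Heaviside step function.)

F[f₁*f₂](ω) = \frac{135 \left(i \omega + 9\right)}{\left(9 \left(i \omega + 9\right)^{2} + 25\right)^{2}}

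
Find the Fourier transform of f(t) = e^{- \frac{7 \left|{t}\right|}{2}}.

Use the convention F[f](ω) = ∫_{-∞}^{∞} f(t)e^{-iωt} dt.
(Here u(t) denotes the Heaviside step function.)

F(ω) = \frac{28}{4 \omega^{2} + 49}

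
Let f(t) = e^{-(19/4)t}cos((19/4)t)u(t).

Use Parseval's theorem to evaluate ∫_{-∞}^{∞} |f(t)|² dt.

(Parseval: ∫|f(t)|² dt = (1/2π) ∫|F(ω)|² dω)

∫|f(t)|² dt = \frac{3}{38}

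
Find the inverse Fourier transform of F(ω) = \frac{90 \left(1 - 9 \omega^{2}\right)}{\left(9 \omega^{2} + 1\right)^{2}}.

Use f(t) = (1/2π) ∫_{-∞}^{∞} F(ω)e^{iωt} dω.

f(t) = 5 e^{- \frac{\left|{t}\right|}{3}} \left|{t}\right|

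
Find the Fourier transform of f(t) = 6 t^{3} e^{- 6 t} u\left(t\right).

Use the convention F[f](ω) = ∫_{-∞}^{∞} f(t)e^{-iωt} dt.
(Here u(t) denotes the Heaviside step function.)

F(ω) = \frac{36}{\left(i \omega + 6\right)^{4}}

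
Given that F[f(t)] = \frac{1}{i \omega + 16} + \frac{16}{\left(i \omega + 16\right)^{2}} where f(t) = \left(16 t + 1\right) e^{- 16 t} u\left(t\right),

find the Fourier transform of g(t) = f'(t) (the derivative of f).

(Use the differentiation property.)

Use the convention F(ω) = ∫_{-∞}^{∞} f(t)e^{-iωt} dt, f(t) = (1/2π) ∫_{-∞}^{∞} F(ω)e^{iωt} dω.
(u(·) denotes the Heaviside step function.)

F[g](ω) = \frac{\omega \left(\omega - 32 i\right)}{\omega^{2} - 32 i \omega - 256}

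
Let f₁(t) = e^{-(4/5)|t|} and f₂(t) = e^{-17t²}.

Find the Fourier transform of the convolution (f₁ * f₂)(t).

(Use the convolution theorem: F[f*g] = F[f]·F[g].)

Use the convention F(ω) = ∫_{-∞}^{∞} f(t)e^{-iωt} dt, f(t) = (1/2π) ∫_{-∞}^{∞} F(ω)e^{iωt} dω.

F[f₁*f₂](ω) = \frac{40 \sqrt{17} \sqrt{\pi} e^{- \frac{\omega^{2}}{68}}}{17 \left(25 \omega^{2} + 16\right)}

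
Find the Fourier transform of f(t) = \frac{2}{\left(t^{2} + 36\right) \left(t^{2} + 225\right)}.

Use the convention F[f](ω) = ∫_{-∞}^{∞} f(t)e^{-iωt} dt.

F(ω) = \frac{\pi \left(5 e^{9 \left|{\omega}\right|} - 2\right) e^{- 15 \left|{\omega}\right|}}{2835}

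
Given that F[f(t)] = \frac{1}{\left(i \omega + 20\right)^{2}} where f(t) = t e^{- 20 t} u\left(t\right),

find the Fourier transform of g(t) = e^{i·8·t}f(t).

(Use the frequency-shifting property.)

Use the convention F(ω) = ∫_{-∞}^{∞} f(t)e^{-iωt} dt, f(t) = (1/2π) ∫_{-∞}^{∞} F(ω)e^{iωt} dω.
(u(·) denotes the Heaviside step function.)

F[g](ω) = \frac{1}{\left(i \left(\omega - 8\right) + 20\right)^{2}}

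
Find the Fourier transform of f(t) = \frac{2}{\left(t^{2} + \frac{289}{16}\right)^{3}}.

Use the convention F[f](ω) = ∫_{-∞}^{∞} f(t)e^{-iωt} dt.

F(ω) = \frac{16 \pi \left(289 \omega^{2} + 204 \left|{\omega}\right| + 48\right) e^{- \frac{17 \left|{\omega}\right|}{4}}}{1419857}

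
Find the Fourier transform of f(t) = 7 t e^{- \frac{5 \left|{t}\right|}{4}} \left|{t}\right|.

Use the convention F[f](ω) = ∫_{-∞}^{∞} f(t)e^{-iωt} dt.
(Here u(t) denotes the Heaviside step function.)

F(ω) = \frac{7168 i \omega \left(16 \omega^{2} - 75\right)}{\left(16 \omega^{2} + 25\right)^{3}}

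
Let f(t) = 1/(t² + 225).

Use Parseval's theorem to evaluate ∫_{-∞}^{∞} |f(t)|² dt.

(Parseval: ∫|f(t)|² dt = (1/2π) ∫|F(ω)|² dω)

∫|f(t)|² dt = \frac{\pi}{6750}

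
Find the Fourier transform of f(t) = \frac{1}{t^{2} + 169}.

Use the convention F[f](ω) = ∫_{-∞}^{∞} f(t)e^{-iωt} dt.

F(ω) = \frac{\pi e^{- 13 \left|{\omega}\right|}}{13}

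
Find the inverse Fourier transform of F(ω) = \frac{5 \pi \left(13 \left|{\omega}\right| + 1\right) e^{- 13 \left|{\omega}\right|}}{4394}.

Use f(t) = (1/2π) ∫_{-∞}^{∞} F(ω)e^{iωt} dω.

f(t) = \frac{5}{\left(t^{2} + 169\right)^{2}}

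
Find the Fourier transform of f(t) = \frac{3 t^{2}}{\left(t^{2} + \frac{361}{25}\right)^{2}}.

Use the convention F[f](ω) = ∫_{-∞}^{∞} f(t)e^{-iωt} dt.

F(ω) = \frac{3 \pi \left(5 - 19 \left|{\omega}\right|\right) e^{- \frac{19 \left|{\omega}\right|}{5}}}{38}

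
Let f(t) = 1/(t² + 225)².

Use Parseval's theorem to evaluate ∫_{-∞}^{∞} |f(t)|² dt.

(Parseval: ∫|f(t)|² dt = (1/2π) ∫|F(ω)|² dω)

∫|f(t)|² dt = \frac{\pi}{546750000}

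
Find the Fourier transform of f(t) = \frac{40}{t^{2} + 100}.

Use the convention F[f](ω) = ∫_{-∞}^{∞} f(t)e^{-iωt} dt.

F(ω) = 4 \pi e^{- 10 \left|{\omega}\right|}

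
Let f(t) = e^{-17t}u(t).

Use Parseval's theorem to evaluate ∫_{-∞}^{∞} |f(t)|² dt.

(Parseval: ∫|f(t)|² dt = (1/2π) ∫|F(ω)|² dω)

∫|f(t)|² dt = \frac{1}{34}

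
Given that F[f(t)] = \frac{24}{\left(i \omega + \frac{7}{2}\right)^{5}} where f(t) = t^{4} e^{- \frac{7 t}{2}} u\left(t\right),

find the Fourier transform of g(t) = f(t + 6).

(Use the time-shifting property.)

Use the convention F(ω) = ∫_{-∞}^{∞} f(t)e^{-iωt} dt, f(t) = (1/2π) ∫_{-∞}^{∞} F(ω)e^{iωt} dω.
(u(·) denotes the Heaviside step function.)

F[g](ω) = \frac{768 e^{6 i \omega}}{\left(2 i \omega + 7\right)^{5}}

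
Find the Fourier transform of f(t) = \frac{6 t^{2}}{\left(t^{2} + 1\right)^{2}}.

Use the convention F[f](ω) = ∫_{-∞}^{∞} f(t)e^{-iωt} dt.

F(ω) = 3 \pi \left(1 - \left|{\omega}\right|\right) e^{- \left|{\omega}\right|}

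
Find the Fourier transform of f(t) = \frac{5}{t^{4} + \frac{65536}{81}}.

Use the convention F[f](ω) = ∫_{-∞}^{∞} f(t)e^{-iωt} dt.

F(ω) = \frac{135 \pi e^{- \frac{8 \sqrt{2} \left|{\omega}\right|}{3}} \sin{\left(\frac{8 \sqrt{2} \left|{\omega}\right|}{3} + \frac{\pi}{4} \right)}}{4096}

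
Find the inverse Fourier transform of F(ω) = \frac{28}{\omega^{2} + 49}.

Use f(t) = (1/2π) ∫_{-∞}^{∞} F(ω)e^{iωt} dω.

f(t) = 2 e^{- 7 \left|{t}\right|}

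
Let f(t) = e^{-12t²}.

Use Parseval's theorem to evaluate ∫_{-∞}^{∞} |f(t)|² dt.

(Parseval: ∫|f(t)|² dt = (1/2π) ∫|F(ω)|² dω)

∫|f(t)|² dt = \frac{\sqrt{6} \sqrt{\pi}}{12}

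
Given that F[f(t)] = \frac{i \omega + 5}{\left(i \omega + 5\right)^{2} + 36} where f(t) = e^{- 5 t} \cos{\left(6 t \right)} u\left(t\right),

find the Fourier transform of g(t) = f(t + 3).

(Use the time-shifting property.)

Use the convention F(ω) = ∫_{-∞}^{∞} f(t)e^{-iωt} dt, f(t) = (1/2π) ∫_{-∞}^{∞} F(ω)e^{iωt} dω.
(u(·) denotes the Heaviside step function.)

F[g](ω) = \frac{\left(i \omega + 5\right) e^{3 i \omega}}{\left(i \omega + 5\right)^{2} + 36}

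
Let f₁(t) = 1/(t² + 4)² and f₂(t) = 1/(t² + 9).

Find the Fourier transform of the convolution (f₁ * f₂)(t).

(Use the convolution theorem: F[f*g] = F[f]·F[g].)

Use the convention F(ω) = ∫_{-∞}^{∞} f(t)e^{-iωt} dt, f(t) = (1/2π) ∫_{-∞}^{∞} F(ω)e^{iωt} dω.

F[f₁*f₂](ω) = \frac{\pi^{2} \left(2 \left|{\omega}\right| + 1\right) e^{- 5 \left|{\omega}\right|}}{48}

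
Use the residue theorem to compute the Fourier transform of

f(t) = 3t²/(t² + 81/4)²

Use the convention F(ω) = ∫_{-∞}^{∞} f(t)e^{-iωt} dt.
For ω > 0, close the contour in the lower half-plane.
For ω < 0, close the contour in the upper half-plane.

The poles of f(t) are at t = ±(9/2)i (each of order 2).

Let g(z) = f(z)e^{-iωz}; for large |z| the factor e^{-iωz} decays in the lower half-plane when ω > 0 and in the upper half-plane when ω < 0.

Case ω > 0 (lower half-plane, clockwise contour ⇒ F(ω) = -2πi·ΣRes):
  Res_{z = - \frac{9 i}{2}} g(z) = \frac{i \left(2 - 9 \omega\right) e^{- \frac{9 \omega}{2}}}{12} (pole of order 2)
  F(ω) = -2πi·ΣRes = \frac{\pi \left(2 - 9 \omega\right) e^{- \frac{9 \omega}{2}}}{6}

Case ω < 0 (upper half-plane, counterclockwise contour ⇒ F(ω) = +2πi·ΣRes):
  Res_{z = \frac{9 i}{2}} g(z) = \frac{i \left(- 9 \omega - 2\right) e^{\frac{9 \omega}{2}}}{12} (pole of order 2)
  F(ω) = 2πi·ΣRes = \frac{\pi \left(9 \omega + 2\right) e^{\frac{9 \omega}{2}}}{6}

Both cases combine into a single formula in |ω|:

F(ω) = \frac{\pi \left(2 - 9 \left|{\omega}\right|\right) e^{- \frac{9 \left|{\omega}\right|}{2}}}{6}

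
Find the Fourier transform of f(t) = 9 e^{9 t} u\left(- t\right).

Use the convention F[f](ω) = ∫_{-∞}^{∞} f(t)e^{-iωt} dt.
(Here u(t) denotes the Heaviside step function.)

F(ω) = - \frac{9}{i \omega - 9}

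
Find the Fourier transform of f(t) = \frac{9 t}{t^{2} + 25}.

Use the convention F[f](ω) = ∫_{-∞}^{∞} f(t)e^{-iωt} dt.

F(ω) = - 9 i \pi e^{- 5 \left|{\omega}\right|} \operatorname{sign}{\left(\omega \right)}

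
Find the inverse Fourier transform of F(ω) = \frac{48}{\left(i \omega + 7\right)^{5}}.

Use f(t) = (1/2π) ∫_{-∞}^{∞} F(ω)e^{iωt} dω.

f(t) = 2 t^{4} e^{- 7 t} u\left(t\right)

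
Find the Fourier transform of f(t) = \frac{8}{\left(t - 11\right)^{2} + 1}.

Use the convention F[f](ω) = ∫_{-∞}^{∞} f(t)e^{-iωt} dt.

F(ω) = 8 \pi e^{- 11 i \omega - \left|{\omega}\right|}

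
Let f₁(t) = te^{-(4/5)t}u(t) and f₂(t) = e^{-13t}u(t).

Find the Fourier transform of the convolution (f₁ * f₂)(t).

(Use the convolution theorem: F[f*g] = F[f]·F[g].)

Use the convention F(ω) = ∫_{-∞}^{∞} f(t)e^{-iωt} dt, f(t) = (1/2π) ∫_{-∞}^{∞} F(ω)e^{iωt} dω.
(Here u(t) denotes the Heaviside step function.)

F[f₁*f₂](ω) = \frac{25}{\left(i \omega + 13\right) \left(5 i \omega + 4\right)^{2}}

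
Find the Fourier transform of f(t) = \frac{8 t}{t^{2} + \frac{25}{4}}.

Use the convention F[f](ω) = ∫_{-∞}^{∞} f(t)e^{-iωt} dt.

F(ω) = - 8 i \pi e^{- \frac{5 \left|{\omega}\right|}{2}} \operatorname{sign}{\left(\omega \right)}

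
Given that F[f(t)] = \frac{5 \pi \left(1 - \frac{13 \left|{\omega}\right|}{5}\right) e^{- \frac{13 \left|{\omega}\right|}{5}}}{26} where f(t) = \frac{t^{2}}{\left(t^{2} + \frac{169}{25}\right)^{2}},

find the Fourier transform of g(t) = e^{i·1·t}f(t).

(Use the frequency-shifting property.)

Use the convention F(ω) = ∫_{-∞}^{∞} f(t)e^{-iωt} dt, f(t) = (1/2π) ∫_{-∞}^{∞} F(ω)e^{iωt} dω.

F[g](ω) = \frac{\pi \left(5 - 13 \left|{\omega - 1}\right|\right) e^{- \frac{13 \left|{\omega - 1}\right|}{5}}}{26}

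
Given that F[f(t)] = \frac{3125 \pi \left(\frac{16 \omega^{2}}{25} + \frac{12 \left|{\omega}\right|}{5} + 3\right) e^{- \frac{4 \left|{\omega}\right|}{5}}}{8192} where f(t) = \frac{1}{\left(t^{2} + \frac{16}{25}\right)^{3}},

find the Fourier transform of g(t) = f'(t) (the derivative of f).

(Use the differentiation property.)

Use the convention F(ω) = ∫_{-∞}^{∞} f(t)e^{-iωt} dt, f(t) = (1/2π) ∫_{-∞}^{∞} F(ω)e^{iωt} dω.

F[g](ω) = \frac{125 i \pi \omega \left(16 \omega^{2} + 60 \left|{\omega}\right| + 75\right) e^{- \frac{4 \left|{\omega}\right|}{5}}}{8192}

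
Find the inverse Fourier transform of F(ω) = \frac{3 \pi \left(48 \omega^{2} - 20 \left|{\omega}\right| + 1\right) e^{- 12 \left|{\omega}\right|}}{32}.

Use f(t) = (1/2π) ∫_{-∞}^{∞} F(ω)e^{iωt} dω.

f(t) = \frac{3 t^{4}}{\left(t^{2} + 144\right)^{3}}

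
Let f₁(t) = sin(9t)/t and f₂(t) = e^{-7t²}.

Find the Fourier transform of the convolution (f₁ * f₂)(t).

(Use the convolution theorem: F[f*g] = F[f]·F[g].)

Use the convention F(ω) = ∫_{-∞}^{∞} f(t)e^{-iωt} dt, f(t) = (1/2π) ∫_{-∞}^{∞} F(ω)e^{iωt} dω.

F[f₁*f₂](ω) = \begin{cases} \frac{\sqrt{7} \pi^{\frac{3}{2}} e^{- \frac{\omega^{2}}{28}}}{7} & \text{for}\: \omega > -9 \wedge \omega < 9 \\0 & \text{otherwise} \end{cases}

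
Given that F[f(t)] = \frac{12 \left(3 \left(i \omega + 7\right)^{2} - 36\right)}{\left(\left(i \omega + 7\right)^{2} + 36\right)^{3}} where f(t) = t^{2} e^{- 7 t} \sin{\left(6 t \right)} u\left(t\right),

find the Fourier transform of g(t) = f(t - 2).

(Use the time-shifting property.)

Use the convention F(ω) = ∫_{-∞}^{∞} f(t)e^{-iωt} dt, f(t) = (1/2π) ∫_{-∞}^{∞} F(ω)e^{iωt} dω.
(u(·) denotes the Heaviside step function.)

F[g](ω) = \frac{36 \left(\left(i \omega + 7\right)^{2} - 12\right) e^{- 2 i \omega}}{\left(\left(i \omega + 7\right)^{2} + 36\right)^{3}}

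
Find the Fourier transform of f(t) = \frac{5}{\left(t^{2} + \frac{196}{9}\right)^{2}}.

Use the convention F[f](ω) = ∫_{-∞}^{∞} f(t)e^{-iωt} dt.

F(ω) = \frac{45 \pi \left(14 \left|{\omega}\right| + 3\right) e^{- \frac{14 \left|{\omega}\right|}{3}}}{5488}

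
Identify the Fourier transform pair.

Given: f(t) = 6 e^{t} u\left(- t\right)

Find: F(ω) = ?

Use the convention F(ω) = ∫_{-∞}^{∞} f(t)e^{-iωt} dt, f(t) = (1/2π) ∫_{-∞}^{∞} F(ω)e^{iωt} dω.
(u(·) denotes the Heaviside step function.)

F(ω) = \frac{6 i}{\omega + i}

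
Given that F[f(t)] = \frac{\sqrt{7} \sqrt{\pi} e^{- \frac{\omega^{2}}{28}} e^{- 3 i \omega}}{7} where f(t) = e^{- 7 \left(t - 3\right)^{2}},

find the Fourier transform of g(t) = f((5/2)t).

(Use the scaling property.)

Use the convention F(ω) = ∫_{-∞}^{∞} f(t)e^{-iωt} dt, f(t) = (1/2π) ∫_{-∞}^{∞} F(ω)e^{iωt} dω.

F[g](ω) = \frac{2 \sqrt{7} \sqrt{\pi} e^{- \frac{\omega \left(\omega + 210 i\right)}{175}}}{35}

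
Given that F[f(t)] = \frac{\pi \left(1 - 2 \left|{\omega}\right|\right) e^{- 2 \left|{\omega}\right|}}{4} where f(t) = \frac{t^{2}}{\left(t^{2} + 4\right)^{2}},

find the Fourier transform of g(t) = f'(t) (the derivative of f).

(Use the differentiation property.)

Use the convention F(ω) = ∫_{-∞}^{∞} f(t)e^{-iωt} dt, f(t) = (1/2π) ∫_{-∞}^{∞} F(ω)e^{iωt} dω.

F[g](ω) = \frac{i \pi \omega \left(1 - 2 \left|{\omega}\right|\right) e^{- 2 \left|{\omega}\right|}}{4}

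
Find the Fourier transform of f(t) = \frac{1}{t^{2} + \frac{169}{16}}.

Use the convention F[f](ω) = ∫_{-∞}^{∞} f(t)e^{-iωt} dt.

F(ω) = \frac{4 \pi e^{- \frac{13 \left|{\omega}\right|}{4}}}{13}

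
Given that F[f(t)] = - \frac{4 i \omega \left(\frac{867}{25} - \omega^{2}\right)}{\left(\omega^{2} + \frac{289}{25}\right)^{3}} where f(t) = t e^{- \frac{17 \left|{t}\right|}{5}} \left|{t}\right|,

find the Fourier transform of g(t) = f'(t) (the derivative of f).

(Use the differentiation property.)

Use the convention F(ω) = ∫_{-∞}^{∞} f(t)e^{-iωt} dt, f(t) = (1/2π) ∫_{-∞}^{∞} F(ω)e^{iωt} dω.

F[g](ω) = \frac{\omega^{2} \left(2167500 - 62500 \omega^{2}\right)}{\left(25 \omega^{2} + 289\right)^{3}}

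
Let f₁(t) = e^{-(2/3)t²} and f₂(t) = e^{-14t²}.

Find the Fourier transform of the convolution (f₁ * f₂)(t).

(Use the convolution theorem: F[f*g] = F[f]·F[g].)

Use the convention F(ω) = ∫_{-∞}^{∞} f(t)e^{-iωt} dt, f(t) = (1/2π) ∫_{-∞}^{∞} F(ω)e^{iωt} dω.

F[f₁*f₂](ω) = \frac{\sqrt{21} \pi e^{- \frac{11 \omega^{2}}{28}}}{14}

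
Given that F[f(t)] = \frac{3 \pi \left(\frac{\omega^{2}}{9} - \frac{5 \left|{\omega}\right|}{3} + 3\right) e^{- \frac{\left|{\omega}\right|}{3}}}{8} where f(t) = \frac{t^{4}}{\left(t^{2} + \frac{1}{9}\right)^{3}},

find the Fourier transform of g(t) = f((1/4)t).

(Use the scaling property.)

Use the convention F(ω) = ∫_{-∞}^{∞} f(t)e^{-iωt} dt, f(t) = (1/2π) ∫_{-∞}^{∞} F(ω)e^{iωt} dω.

F[g](ω) = \frac{\pi \left(16 \omega^{2} - 60 \left|{\omega}\right| + 27\right) e^{- \frac{4 \left|{\omega}\right|}{3}}}{6}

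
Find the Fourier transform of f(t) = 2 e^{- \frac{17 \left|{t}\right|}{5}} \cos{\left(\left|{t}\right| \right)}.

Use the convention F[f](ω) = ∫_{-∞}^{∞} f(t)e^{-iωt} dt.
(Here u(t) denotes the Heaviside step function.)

F(ω) = \frac{340 \left(25 \omega^{2} + 314\right)}{625 \omega^{4} + 13200 \omega^{2} + 98596}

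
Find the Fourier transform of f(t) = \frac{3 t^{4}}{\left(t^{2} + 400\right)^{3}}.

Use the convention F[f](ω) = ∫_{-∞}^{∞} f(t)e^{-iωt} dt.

F(ω) = \frac{3 \pi \left(400 \omega^{2} - 100 \left|{\omega}\right| + 3\right) e^{- 20 \left|{\omega}\right|}}{160}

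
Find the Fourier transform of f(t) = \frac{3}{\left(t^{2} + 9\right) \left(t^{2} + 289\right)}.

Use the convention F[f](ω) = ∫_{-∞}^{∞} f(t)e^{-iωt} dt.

F(ω) = \frac{\pi \left(17 e^{14 \left|{\omega}\right|} - 3\right) e^{- 17 \left|{\omega}\right|}}{4760}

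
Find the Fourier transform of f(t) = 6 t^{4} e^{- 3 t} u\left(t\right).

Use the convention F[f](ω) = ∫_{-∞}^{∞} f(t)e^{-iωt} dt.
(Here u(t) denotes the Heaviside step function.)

F(ω) = \frac{144}{\left(i \omega + 3\right)^{5}}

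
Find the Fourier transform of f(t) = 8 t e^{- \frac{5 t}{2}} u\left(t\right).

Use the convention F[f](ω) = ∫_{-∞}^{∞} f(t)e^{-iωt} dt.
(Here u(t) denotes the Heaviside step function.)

F(ω) = \frac{32}{\left(2 i \omega + 5\right)^{2}}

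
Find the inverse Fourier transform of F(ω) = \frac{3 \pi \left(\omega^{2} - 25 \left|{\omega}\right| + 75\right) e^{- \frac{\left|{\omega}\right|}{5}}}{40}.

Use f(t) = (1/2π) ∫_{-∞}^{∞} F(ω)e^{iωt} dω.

f(t) = \frac{3 t^{4}}{\left(t^{2} + \frac{1}{25}\right)^{3}}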